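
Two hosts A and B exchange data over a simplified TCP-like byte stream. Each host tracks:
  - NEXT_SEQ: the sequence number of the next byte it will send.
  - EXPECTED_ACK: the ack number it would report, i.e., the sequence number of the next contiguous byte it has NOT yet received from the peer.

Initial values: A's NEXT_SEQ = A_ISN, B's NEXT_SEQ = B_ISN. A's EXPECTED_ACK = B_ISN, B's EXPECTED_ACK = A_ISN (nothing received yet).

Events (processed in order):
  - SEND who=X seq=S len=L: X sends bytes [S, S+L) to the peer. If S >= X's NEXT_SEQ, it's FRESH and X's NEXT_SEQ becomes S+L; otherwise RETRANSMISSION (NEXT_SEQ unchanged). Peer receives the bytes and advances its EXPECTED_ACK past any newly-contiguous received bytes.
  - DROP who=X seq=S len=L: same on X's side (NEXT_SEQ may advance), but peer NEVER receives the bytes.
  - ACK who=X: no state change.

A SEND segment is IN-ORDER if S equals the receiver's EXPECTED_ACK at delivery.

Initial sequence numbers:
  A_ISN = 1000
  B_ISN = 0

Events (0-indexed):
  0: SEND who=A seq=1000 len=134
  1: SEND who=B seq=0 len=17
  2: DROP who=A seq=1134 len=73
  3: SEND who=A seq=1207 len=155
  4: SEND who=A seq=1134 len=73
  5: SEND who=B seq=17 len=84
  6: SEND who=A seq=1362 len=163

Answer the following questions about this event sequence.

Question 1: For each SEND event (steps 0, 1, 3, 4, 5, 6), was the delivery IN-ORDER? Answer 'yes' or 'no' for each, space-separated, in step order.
Step 0: SEND seq=1000 -> in-order
Step 1: SEND seq=0 -> in-order
Step 3: SEND seq=1207 -> out-of-order
Step 4: SEND seq=1134 -> in-order
Step 5: SEND seq=17 -> in-order
Step 6: SEND seq=1362 -> in-order

Answer: yes yes no yes yes yes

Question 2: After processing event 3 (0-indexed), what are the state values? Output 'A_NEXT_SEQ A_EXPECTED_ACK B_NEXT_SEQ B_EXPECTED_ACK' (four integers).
After event 0: A_seq=1134 A_ack=0 B_seq=0 B_ack=1134
After event 1: A_seq=1134 A_ack=17 B_seq=17 B_ack=1134
After event 2: A_seq=1207 A_ack=17 B_seq=17 B_ack=1134
After event 3: A_seq=1362 A_ack=17 B_seq=17 B_ack=1134

1362 17 17 1134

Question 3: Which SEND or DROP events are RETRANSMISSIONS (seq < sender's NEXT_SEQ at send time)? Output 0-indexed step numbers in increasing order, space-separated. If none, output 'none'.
Step 0: SEND seq=1000 -> fresh
Step 1: SEND seq=0 -> fresh
Step 2: DROP seq=1134 -> fresh
Step 3: SEND seq=1207 -> fresh
Step 4: SEND seq=1134 -> retransmit
Step 5: SEND seq=17 -> fresh
Step 6: SEND seq=1362 -> fresh

Answer: 4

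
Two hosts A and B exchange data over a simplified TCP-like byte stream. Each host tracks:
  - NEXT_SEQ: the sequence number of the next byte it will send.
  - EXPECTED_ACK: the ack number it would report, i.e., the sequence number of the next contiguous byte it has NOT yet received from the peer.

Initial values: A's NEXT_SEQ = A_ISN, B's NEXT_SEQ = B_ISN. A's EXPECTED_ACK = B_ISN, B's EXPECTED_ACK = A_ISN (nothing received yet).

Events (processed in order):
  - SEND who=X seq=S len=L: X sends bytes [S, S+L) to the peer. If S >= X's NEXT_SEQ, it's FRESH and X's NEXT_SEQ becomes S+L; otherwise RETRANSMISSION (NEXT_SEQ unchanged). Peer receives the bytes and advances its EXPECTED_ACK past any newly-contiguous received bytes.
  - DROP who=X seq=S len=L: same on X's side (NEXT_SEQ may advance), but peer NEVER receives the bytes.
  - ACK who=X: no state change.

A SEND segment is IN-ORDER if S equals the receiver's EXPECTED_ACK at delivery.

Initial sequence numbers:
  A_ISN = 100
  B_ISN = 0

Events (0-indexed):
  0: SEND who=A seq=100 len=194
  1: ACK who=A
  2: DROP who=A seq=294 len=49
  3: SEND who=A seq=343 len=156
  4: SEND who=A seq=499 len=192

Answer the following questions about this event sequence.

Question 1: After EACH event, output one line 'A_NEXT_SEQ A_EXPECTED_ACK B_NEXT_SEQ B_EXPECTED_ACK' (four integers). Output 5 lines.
294 0 0 294
294 0 0 294
343 0 0 294
499 0 0 294
691 0 0 294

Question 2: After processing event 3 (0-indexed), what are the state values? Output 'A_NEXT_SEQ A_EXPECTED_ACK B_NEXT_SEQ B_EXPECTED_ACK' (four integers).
After event 0: A_seq=294 A_ack=0 B_seq=0 B_ack=294
After event 1: A_seq=294 A_ack=0 B_seq=0 B_ack=294
After event 2: A_seq=343 A_ack=0 B_seq=0 B_ack=294
After event 3: A_seq=499 A_ack=0 B_seq=0 B_ack=294

499 0 0 294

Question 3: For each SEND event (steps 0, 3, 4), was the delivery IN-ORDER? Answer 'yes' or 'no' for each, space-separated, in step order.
Answer: yes no no

Derivation:
Step 0: SEND seq=100 -> in-order
Step 3: SEND seq=343 -> out-of-order
Step 4: SEND seq=499 -> out-of-order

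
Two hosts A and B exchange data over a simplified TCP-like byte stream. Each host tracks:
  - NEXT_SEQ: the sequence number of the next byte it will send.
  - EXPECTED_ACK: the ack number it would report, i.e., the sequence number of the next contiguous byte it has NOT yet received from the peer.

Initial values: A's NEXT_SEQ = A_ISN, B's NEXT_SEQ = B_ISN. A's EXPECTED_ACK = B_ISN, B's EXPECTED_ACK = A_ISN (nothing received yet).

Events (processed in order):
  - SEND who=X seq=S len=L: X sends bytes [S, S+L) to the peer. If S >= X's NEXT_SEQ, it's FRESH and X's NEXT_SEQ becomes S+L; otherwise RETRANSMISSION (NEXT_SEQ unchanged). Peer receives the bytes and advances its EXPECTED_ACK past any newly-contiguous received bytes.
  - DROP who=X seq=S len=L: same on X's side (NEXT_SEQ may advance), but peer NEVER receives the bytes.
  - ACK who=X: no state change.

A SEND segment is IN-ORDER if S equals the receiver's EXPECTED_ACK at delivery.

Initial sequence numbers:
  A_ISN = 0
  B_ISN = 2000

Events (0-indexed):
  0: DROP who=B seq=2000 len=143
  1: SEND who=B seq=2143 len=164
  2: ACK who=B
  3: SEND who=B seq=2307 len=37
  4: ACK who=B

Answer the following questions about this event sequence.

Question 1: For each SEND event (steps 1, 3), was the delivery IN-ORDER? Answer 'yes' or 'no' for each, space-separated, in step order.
Step 1: SEND seq=2143 -> out-of-order
Step 3: SEND seq=2307 -> out-of-order

Answer: no no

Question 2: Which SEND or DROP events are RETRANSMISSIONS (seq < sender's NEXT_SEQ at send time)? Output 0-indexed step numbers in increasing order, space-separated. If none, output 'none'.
Step 0: DROP seq=2000 -> fresh
Step 1: SEND seq=2143 -> fresh
Step 3: SEND seq=2307 -> fresh

Answer: none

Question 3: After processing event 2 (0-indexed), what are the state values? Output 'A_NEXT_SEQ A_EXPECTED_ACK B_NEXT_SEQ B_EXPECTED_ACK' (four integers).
After event 0: A_seq=0 A_ack=2000 B_seq=2143 B_ack=0
After event 1: A_seq=0 A_ack=2000 B_seq=2307 B_ack=0
After event 2: A_seq=0 A_ack=2000 B_seq=2307 B_ack=0

0 2000 2307 0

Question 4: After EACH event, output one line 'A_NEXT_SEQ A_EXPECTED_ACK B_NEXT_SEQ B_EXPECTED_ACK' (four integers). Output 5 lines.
0 2000 2143 0
0 2000 2307 0
0 2000 2307 0
0 2000 2344 0
0 2000 2344 0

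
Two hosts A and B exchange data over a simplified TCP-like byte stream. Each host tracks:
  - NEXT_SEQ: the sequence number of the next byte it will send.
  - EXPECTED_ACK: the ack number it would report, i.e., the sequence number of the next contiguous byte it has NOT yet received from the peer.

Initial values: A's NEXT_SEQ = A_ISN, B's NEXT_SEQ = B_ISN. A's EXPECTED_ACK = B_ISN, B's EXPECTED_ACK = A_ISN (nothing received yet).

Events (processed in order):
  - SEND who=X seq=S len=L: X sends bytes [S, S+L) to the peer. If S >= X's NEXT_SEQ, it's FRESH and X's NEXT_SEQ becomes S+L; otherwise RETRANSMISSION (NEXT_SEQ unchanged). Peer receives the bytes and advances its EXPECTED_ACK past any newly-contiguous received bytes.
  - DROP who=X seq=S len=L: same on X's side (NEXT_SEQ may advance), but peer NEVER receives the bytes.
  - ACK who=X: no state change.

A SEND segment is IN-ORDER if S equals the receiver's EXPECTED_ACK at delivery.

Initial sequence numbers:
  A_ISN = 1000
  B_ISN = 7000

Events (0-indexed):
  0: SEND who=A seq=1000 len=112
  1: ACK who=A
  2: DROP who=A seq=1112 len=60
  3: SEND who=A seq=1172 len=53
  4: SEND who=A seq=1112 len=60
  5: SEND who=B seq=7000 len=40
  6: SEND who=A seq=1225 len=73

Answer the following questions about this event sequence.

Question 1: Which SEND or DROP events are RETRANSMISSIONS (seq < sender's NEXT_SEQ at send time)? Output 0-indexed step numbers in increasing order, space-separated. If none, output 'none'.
Answer: 4

Derivation:
Step 0: SEND seq=1000 -> fresh
Step 2: DROP seq=1112 -> fresh
Step 3: SEND seq=1172 -> fresh
Step 4: SEND seq=1112 -> retransmit
Step 5: SEND seq=7000 -> fresh
Step 6: SEND seq=1225 -> fresh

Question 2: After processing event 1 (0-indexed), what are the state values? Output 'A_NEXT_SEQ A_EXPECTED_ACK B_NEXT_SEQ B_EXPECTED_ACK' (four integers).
After event 0: A_seq=1112 A_ack=7000 B_seq=7000 B_ack=1112
After event 1: A_seq=1112 A_ack=7000 B_seq=7000 B_ack=1112

1112 7000 7000 1112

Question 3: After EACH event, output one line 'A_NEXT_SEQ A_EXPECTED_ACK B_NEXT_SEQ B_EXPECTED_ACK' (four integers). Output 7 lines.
1112 7000 7000 1112
1112 7000 7000 1112
1172 7000 7000 1112
1225 7000 7000 1112
1225 7000 7000 1225
1225 7040 7040 1225
1298 7040 7040 1298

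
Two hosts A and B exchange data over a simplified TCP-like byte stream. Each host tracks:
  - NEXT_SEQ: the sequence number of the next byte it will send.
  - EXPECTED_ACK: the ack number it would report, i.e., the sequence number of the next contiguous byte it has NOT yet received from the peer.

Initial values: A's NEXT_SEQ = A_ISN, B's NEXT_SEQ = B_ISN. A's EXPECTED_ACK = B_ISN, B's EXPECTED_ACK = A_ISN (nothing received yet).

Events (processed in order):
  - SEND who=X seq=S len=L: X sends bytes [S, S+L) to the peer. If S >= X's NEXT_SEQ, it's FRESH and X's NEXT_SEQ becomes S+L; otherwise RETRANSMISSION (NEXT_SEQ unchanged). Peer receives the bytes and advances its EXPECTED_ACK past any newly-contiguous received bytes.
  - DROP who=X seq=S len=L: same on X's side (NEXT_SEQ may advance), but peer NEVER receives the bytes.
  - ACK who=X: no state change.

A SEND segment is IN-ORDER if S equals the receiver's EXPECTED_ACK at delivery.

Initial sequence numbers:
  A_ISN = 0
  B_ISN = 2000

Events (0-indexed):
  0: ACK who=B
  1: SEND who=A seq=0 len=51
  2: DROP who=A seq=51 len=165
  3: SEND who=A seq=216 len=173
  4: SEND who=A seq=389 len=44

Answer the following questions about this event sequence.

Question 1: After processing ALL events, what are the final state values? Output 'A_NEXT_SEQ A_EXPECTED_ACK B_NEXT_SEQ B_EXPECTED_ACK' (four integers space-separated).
Answer: 433 2000 2000 51

Derivation:
After event 0: A_seq=0 A_ack=2000 B_seq=2000 B_ack=0
After event 1: A_seq=51 A_ack=2000 B_seq=2000 B_ack=51
After event 2: A_seq=216 A_ack=2000 B_seq=2000 B_ack=51
After event 3: A_seq=389 A_ack=2000 B_seq=2000 B_ack=51
After event 4: A_seq=433 A_ack=2000 B_seq=2000 B_ack=51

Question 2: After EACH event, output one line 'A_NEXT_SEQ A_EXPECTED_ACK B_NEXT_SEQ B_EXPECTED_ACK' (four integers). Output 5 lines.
0 2000 2000 0
51 2000 2000 51
216 2000 2000 51
389 2000 2000 51
433 2000 2000 51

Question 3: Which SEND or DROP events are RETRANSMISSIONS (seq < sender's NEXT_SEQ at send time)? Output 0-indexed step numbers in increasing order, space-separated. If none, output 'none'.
Answer: none

Derivation:
Step 1: SEND seq=0 -> fresh
Step 2: DROP seq=51 -> fresh
Step 3: SEND seq=216 -> fresh
Step 4: SEND seq=389 -> fresh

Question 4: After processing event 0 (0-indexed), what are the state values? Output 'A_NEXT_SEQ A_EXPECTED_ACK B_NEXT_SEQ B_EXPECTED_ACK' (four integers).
After event 0: A_seq=0 A_ack=2000 B_seq=2000 B_ack=0

0 2000 2000 0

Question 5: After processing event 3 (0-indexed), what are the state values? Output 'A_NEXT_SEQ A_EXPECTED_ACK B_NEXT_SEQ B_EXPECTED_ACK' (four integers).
After event 0: A_seq=0 A_ack=2000 B_seq=2000 B_ack=0
After event 1: A_seq=51 A_ack=2000 B_seq=2000 B_ack=51
After event 2: A_seq=216 A_ack=2000 B_seq=2000 B_ack=51
After event 3: A_seq=389 A_ack=2000 B_seq=2000 B_ack=51

389 2000 2000 51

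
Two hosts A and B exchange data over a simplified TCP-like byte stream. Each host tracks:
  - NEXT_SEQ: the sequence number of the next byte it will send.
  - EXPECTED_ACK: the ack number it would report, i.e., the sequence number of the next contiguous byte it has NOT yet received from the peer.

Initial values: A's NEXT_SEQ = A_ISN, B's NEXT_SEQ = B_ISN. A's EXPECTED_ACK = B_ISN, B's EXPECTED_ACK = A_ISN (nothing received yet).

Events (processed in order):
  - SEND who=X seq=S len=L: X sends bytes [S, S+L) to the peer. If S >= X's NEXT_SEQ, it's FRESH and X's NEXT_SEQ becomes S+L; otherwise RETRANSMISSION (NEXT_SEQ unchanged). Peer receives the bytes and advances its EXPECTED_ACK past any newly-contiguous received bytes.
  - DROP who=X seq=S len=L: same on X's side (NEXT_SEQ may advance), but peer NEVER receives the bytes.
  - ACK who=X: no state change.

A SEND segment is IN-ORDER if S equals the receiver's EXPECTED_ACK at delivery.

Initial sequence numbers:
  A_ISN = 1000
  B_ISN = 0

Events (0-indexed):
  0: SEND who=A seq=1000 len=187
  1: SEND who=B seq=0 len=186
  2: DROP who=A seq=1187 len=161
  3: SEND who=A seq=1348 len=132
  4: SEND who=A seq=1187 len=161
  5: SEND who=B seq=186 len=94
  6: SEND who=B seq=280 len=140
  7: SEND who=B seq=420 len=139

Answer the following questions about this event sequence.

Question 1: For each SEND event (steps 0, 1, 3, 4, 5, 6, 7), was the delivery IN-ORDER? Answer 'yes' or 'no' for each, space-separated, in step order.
Step 0: SEND seq=1000 -> in-order
Step 1: SEND seq=0 -> in-order
Step 3: SEND seq=1348 -> out-of-order
Step 4: SEND seq=1187 -> in-order
Step 5: SEND seq=186 -> in-order
Step 6: SEND seq=280 -> in-order
Step 7: SEND seq=420 -> in-order

Answer: yes yes no yes yes yes yes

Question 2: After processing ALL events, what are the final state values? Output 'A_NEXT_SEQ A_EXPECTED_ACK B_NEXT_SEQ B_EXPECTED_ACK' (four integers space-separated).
Answer: 1480 559 559 1480

Derivation:
After event 0: A_seq=1187 A_ack=0 B_seq=0 B_ack=1187
After event 1: A_seq=1187 A_ack=186 B_seq=186 B_ack=1187
After event 2: A_seq=1348 A_ack=186 B_seq=186 B_ack=1187
After event 3: A_seq=1480 A_ack=186 B_seq=186 B_ack=1187
After event 4: A_seq=1480 A_ack=186 B_seq=186 B_ack=1480
After event 5: A_seq=1480 A_ack=280 B_seq=280 B_ack=1480
After event 6: A_seq=1480 A_ack=420 B_seq=420 B_ack=1480
After event 7: A_seq=1480 A_ack=559 B_seq=559 B_ack=1480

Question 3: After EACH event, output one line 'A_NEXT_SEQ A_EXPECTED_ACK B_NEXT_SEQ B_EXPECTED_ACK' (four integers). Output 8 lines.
1187 0 0 1187
1187 186 186 1187
1348 186 186 1187
1480 186 186 1187
1480 186 186 1480
1480 280 280 1480
1480 420 420 1480
1480 559 559 1480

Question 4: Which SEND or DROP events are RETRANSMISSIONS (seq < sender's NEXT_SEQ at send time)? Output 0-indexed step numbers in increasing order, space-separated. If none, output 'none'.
Answer: 4

Derivation:
Step 0: SEND seq=1000 -> fresh
Step 1: SEND seq=0 -> fresh
Step 2: DROP seq=1187 -> fresh
Step 3: SEND seq=1348 -> fresh
Step 4: SEND seq=1187 -> retransmit
Step 5: SEND seq=186 -> fresh
Step 6: SEND seq=280 -> fresh
Step 7: SEND seq=420 -> fresh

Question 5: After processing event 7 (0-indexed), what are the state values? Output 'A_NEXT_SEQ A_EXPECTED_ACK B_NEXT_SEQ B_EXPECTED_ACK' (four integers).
After event 0: A_seq=1187 A_ack=0 B_seq=0 B_ack=1187
After event 1: A_seq=1187 A_ack=186 B_seq=186 B_ack=1187
After event 2: A_seq=1348 A_ack=186 B_seq=186 B_ack=1187
After event 3: A_seq=1480 A_ack=186 B_seq=186 B_ack=1187
After event 4: A_seq=1480 A_ack=186 B_seq=186 B_ack=1480
After event 5: A_seq=1480 A_ack=280 B_seq=280 B_ack=1480
After event 6: A_seq=1480 A_ack=420 B_seq=420 B_ack=1480
After event 7: A_seq=1480 A_ack=559 B_seq=559 B_ack=1480

1480 559 559 1480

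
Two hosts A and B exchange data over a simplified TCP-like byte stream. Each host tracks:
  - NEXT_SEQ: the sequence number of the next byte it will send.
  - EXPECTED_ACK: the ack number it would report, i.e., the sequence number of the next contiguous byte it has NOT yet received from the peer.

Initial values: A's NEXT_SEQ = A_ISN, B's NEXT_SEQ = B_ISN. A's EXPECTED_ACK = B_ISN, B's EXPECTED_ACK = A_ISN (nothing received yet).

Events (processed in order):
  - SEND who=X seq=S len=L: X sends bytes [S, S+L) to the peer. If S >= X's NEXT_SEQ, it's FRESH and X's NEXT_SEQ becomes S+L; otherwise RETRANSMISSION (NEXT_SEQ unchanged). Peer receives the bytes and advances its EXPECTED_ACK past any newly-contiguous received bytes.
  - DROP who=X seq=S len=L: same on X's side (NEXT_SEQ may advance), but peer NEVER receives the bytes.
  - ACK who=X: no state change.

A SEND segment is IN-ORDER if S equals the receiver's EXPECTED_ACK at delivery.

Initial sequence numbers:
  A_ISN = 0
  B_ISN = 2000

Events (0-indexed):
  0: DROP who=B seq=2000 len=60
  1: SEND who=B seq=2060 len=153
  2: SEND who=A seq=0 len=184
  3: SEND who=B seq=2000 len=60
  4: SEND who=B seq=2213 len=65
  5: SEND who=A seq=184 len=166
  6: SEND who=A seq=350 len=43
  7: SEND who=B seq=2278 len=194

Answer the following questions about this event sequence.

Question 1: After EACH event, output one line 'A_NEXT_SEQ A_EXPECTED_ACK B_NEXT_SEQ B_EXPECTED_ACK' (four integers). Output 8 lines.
0 2000 2060 0
0 2000 2213 0
184 2000 2213 184
184 2213 2213 184
184 2278 2278 184
350 2278 2278 350
393 2278 2278 393
393 2472 2472 393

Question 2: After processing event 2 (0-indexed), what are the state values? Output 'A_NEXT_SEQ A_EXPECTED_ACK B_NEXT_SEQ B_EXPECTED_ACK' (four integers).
After event 0: A_seq=0 A_ack=2000 B_seq=2060 B_ack=0
After event 1: A_seq=0 A_ack=2000 B_seq=2213 B_ack=0
After event 2: A_seq=184 A_ack=2000 B_seq=2213 B_ack=184

184 2000 2213 184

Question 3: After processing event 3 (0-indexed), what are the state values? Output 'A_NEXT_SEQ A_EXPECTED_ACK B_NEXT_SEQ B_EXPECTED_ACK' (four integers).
After event 0: A_seq=0 A_ack=2000 B_seq=2060 B_ack=0
After event 1: A_seq=0 A_ack=2000 B_seq=2213 B_ack=0
After event 2: A_seq=184 A_ack=2000 B_seq=2213 B_ack=184
After event 3: A_seq=184 A_ack=2213 B_seq=2213 B_ack=184

184 2213 2213 184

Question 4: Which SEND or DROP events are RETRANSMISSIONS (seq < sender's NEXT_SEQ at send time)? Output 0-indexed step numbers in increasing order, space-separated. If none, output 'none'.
Answer: 3

Derivation:
Step 0: DROP seq=2000 -> fresh
Step 1: SEND seq=2060 -> fresh
Step 2: SEND seq=0 -> fresh
Step 3: SEND seq=2000 -> retransmit
Step 4: SEND seq=2213 -> fresh
Step 5: SEND seq=184 -> fresh
Step 6: SEND seq=350 -> fresh
Step 7: SEND seq=2278 -> fresh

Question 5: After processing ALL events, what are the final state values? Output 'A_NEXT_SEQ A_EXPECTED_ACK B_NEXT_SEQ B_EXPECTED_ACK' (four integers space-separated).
After event 0: A_seq=0 A_ack=2000 B_seq=2060 B_ack=0
After event 1: A_seq=0 A_ack=2000 B_seq=2213 B_ack=0
After event 2: A_seq=184 A_ack=2000 B_seq=2213 B_ack=184
After event 3: A_seq=184 A_ack=2213 B_seq=2213 B_ack=184
After event 4: A_seq=184 A_ack=2278 B_seq=2278 B_ack=184
After event 5: A_seq=350 A_ack=2278 B_seq=2278 B_ack=350
After event 6: A_seq=393 A_ack=2278 B_seq=2278 B_ack=393
After event 7: A_seq=393 A_ack=2472 B_seq=2472 B_ack=393

Answer: 393 2472 2472 393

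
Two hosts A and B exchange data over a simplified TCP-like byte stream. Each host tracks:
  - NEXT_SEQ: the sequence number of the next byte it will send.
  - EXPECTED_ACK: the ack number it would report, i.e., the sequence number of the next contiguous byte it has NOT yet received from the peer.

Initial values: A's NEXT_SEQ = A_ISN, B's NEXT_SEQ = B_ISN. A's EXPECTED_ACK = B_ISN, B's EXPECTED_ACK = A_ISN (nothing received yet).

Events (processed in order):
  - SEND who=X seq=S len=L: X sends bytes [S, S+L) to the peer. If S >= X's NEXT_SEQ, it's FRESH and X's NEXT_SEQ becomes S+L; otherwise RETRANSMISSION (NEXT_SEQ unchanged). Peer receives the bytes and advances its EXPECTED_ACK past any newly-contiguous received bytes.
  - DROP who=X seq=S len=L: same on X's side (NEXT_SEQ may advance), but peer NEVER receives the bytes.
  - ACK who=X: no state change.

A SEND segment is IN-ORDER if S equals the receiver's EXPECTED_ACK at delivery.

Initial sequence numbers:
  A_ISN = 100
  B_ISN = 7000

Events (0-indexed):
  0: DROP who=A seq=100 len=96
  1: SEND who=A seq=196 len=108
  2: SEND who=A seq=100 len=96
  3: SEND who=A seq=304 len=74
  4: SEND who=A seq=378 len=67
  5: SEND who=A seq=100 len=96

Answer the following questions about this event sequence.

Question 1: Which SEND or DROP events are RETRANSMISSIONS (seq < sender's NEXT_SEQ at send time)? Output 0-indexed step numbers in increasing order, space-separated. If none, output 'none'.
Step 0: DROP seq=100 -> fresh
Step 1: SEND seq=196 -> fresh
Step 2: SEND seq=100 -> retransmit
Step 3: SEND seq=304 -> fresh
Step 4: SEND seq=378 -> fresh
Step 5: SEND seq=100 -> retransmit

Answer: 2 5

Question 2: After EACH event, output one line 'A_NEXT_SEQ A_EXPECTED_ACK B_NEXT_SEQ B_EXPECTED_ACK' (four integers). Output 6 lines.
196 7000 7000 100
304 7000 7000 100
304 7000 7000 304
378 7000 7000 378
445 7000 7000 445
445 7000 7000 445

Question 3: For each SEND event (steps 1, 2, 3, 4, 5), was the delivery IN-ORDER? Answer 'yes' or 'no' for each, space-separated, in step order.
Answer: no yes yes yes no

Derivation:
Step 1: SEND seq=196 -> out-of-order
Step 2: SEND seq=100 -> in-order
Step 3: SEND seq=304 -> in-order
Step 4: SEND seq=378 -> in-order
Step 5: SEND seq=100 -> out-of-order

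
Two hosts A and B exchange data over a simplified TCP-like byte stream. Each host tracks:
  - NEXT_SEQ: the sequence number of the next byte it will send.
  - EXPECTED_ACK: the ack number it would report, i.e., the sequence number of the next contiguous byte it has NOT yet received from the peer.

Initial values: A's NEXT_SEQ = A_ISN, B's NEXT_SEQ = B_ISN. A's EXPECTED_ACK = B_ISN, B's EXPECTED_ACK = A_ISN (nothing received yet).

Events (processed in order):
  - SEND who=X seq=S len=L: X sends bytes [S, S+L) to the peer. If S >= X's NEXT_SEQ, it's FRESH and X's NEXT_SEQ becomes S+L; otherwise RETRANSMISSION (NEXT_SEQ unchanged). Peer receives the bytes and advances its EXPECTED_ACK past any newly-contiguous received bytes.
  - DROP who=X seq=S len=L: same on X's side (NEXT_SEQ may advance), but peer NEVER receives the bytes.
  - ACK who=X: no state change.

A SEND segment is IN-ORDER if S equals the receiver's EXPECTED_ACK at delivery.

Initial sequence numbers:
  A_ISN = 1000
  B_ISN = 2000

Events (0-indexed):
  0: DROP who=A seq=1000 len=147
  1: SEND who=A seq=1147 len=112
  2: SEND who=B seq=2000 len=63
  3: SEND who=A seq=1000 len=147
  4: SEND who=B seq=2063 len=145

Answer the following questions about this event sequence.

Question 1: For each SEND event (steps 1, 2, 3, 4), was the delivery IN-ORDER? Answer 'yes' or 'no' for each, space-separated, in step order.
Step 1: SEND seq=1147 -> out-of-order
Step 2: SEND seq=2000 -> in-order
Step 3: SEND seq=1000 -> in-order
Step 4: SEND seq=2063 -> in-order

Answer: no yes yes yes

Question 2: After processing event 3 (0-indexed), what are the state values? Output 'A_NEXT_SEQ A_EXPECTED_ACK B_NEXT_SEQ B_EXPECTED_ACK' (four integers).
After event 0: A_seq=1147 A_ack=2000 B_seq=2000 B_ack=1000
After event 1: A_seq=1259 A_ack=2000 B_seq=2000 B_ack=1000
After event 2: A_seq=1259 A_ack=2063 B_seq=2063 B_ack=1000
After event 3: A_seq=1259 A_ack=2063 B_seq=2063 B_ack=1259

1259 2063 2063 1259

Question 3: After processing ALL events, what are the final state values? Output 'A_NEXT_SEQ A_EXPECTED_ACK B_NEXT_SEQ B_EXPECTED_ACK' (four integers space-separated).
Answer: 1259 2208 2208 1259

Derivation:
After event 0: A_seq=1147 A_ack=2000 B_seq=2000 B_ack=1000
After event 1: A_seq=1259 A_ack=2000 B_seq=2000 B_ack=1000
After event 2: A_seq=1259 A_ack=2063 B_seq=2063 B_ack=1000
After event 3: A_seq=1259 A_ack=2063 B_seq=2063 B_ack=1259
After event 4: A_seq=1259 A_ack=2208 B_seq=2208 B_ack=1259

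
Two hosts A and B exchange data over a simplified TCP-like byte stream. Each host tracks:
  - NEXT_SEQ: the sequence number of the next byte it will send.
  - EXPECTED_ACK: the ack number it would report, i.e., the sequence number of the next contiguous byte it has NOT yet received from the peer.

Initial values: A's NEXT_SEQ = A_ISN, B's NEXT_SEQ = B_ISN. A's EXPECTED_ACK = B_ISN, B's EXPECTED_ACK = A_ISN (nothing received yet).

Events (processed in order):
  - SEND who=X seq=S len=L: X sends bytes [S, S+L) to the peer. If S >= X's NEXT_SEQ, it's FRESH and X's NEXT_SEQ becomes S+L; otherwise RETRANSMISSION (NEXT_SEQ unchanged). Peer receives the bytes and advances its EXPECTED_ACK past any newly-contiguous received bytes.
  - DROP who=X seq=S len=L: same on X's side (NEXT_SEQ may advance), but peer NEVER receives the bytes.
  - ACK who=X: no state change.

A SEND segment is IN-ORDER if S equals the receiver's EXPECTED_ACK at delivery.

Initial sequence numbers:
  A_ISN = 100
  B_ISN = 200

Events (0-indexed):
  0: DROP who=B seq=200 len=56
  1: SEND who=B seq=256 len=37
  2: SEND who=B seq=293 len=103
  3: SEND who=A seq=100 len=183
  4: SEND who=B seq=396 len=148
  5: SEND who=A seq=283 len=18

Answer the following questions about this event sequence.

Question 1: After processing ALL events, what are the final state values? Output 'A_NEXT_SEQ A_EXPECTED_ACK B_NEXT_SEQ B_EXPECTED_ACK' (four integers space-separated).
Answer: 301 200 544 301

Derivation:
After event 0: A_seq=100 A_ack=200 B_seq=256 B_ack=100
After event 1: A_seq=100 A_ack=200 B_seq=293 B_ack=100
After event 2: A_seq=100 A_ack=200 B_seq=396 B_ack=100
After event 3: A_seq=283 A_ack=200 B_seq=396 B_ack=283
After event 4: A_seq=283 A_ack=200 B_seq=544 B_ack=283
After event 5: A_seq=301 A_ack=200 B_seq=544 B_ack=301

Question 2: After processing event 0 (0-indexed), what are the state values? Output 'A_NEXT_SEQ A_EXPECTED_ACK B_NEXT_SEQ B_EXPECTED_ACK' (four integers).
After event 0: A_seq=100 A_ack=200 B_seq=256 B_ack=100

100 200 256 100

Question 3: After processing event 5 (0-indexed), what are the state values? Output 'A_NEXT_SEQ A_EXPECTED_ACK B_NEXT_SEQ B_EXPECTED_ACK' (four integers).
After event 0: A_seq=100 A_ack=200 B_seq=256 B_ack=100
After event 1: A_seq=100 A_ack=200 B_seq=293 B_ack=100
After event 2: A_seq=100 A_ack=200 B_seq=396 B_ack=100
After event 3: A_seq=283 A_ack=200 B_seq=396 B_ack=283
After event 4: A_seq=283 A_ack=200 B_seq=544 B_ack=283
After event 5: A_seq=301 A_ack=200 B_seq=544 B_ack=301

301 200 544 301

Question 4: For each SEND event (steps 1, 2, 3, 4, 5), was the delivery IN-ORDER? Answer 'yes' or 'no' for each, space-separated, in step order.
Step 1: SEND seq=256 -> out-of-order
Step 2: SEND seq=293 -> out-of-order
Step 3: SEND seq=100 -> in-order
Step 4: SEND seq=396 -> out-of-order
Step 5: SEND seq=283 -> in-order

Answer: no no yes no yes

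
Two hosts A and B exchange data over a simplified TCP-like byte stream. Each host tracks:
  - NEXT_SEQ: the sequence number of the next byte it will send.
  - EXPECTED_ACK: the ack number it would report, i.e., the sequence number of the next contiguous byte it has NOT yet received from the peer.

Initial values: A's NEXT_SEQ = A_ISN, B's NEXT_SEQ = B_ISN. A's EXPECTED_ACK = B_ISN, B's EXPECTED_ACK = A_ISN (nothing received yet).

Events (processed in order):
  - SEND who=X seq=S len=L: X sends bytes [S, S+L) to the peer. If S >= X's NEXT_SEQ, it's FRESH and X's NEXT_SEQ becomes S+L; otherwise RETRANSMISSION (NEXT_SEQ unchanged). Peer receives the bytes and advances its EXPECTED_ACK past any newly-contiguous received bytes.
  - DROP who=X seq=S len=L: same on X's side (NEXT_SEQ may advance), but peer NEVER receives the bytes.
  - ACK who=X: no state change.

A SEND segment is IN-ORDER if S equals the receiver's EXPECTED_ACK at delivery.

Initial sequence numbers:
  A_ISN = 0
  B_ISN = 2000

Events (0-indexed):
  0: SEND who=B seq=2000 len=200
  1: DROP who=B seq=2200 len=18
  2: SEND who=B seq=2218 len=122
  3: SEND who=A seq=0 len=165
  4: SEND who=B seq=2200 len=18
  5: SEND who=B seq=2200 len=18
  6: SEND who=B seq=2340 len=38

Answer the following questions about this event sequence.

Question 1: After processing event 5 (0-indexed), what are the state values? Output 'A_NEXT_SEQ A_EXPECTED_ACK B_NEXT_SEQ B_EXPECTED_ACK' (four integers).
After event 0: A_seq=0 A_ack=2200 B_seq=2200 B_ack=0
After event 1: A_seq=0 A_ack=2200 B_seq=2218 B_ack=0
After event 2: A_seq=0 A_ack=2200 B_seq=2340 B_ack=0
After event 3: A_seq=165 A_ack=2200 B_seq=2340 B_ack=165
After event 4: A_seq=165 A_ack=2340 B_seq=2340 B_ack=165
After event 5: A_seq=165 A_ack=2340 B_seq=2340 B_ack=165

165 2340 2340 165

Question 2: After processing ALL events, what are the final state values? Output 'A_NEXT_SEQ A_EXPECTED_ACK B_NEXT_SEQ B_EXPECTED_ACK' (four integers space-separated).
Answer: 165 2378 2378 165

Derivation:
After event 0: A_seq=0 A_ack=2200 B_seq=2200 B_ack=0
After event 1: A_seq=0 A_ack=2200 B_seq=2218 B_ack=0
After event 2: A_seq=0 A_ack=2200 B_seq=2340 B_ack=0
After event 3: A_seq=165 A_ack=2200 B_seq=2340 B_ack=165
After event 4: A_seq=165 A_ack=2340 B_seq=2340 B_ack=165
After event 5: A_seq=165 A_ack=2340 B_seq=2340 B_ack=165
After event 6: A_seq=165 A_ack=2378 B_seq=2378 B_ack=165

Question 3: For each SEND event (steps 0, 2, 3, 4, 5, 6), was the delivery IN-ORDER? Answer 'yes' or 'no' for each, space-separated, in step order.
Step 0: SEND seq=2000 -> in-order
Step 2: SEND seq=2218 -> out-of-order
Step 3: SEND seq=0 -> in-order
Step 4: SEND seq=2200 -> in-order
Step 5: SEND seq=2200 -> out-of-order
Step 6: SEND seq=2340 -> in-order

Answer: yes no yes yes no yes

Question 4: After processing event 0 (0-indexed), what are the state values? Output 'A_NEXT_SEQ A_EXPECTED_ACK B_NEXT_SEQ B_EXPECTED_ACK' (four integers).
After event 0: A_seq=0 A_ack=2200 B_seq=2200 B_ack=0

0 2200 2200 0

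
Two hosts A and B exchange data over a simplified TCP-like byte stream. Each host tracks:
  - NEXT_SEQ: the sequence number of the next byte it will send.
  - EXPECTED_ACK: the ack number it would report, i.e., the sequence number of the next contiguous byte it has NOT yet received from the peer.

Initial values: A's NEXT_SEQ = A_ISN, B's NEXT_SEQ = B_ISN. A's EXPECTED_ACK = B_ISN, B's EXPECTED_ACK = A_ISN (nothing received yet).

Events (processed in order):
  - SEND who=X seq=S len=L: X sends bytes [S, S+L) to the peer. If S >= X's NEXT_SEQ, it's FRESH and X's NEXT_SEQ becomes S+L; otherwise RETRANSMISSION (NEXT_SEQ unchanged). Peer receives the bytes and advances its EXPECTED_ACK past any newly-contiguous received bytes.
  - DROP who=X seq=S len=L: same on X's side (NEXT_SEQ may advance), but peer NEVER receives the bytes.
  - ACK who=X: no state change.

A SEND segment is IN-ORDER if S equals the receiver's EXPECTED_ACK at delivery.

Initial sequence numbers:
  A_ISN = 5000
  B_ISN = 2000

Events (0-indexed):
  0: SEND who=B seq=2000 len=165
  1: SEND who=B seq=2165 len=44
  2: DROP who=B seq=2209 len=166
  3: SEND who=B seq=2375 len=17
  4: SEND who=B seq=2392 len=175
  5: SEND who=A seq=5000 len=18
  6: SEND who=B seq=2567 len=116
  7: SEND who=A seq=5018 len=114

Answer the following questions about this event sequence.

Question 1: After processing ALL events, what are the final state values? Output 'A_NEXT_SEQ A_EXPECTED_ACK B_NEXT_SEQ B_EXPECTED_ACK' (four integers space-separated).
After event 0: A_seq=5000 A_ack=2165 B_seq=2165 B_ack=5000
After event 1: A_seq=5000 A_ack=2209 B_seq=2209 B_ack=5000
After event 2: A_seq=5000 A_ack=2209 B_seq=2375 B_ack=5000
After event 3: A_seq=5000 A_ack=2209 B_seq=2392 B_ack=5000
After event 4: A_seq=5000 A_ack=2209 B_seq=2567 B_ack=5000
After event 5: A_seq=5018 A_ack=2209 B_seq=2567 B_ack=5018
After event 6: A_seq=5018 A_ack=2209 B_seq=2683 B_ack=5018
After event 7: A_seq=5132 A_ack=2209 B_seq=2683 B_ack=5132

Answer: 5132 2209 2683 5132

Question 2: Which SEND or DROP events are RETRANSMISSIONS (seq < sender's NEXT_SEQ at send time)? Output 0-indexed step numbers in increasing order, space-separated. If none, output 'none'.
Answer: none

Derivation:
Step 0: SEND seq=2000 -> fresh
Step 1: SEND seq=2165 -> fresh
Step 2: DROP seq=2209 -> fresh
Step 3: SEND seq=2375 -> fresh
Step 4: SEND seq=2392 -> fresh
Step 5: SEND seq=5000 -> fresh
Step 6: SEND seq=2567 -> fresh
Step 7: SEND seq=5018 -> fresh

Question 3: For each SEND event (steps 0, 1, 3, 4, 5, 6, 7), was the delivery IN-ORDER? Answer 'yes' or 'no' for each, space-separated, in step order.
Answer: yes yes no no yes no yes

Derivation:
Step 0: SEND seq=2000 -> in-order
Step 1: SEND seq=2165 -> in-order
Step 3: SEND seq=2375 -> out-of-order
Step 4: SEND seq=2392 -> out-of-order
Step 5: SEND seq=5000 -> in-order
Step 6: SEND seq=2567 -> out-of-order
Step 7: SEND seq=5018 -> in-order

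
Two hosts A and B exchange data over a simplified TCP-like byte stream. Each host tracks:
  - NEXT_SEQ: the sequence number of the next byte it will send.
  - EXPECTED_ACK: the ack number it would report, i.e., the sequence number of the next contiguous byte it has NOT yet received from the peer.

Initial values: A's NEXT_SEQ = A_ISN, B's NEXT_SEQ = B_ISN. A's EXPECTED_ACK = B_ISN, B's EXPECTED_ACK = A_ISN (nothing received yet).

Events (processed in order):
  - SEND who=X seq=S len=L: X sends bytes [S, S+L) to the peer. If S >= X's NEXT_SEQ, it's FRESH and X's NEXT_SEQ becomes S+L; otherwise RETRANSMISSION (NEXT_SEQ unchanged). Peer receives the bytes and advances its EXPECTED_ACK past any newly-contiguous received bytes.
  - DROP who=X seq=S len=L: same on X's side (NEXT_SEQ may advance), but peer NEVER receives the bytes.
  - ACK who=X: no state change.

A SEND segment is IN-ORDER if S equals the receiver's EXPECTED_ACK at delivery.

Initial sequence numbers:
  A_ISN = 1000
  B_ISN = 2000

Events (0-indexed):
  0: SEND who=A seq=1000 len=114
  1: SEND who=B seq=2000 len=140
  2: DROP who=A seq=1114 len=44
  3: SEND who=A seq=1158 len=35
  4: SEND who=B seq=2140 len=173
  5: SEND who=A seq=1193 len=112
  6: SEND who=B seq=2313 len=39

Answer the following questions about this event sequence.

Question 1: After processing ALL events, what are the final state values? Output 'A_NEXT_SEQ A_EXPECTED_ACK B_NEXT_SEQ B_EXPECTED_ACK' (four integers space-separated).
Answer: 1305 2352 2352 1114

Derivation:
After event 0: A_seq=1114 A_ack=2000 B_seq=2000 B_ack=1114
After event 1: A_seq=1114 A_ack=2140 B_seq=2140 B_ack=1114
After event 2: A_seq=1158 A_ack=2140 B_seq=2140 B_ack=1114
After event 3: A_seq=1193 A_ack=2140 B_seq=2140 B_ack=1114
After event 4: A_seq=1193 A_ack=2313 B_seq=2313 B_ack=1114
After event 5: A_seq=1305 A_ack=2313 B_seq=2313 B_ack=1114
After event 6: A_seq=1305 A_ack=2352 B_seq=2352 B_ack=1114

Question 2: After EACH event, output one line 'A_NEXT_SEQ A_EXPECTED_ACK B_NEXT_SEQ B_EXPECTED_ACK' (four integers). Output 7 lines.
1114 2000 2000 1114
1114 2140 2140 1114
1158 2140 2140 1114
1193 2140 2140 1114
1193 2313 2313 1114
1305 2313 2313 1114
1305 2352 2352 1114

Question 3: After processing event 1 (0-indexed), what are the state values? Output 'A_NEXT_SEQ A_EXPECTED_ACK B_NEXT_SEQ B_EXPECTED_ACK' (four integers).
After event 0: A_seq=1114 A_ack=2000 B_seq=2000 B_ack=1114
After event 1: A_seq=1114 A_ack=2140 B_seq=2140 B_ack=1114

1114 2140 2140 1114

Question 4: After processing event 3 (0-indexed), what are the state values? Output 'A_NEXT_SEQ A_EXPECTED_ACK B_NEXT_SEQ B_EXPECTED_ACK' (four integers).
After event 0: A_seq=1114 A_ack=2000 B_seq=2000 B_ack=1114
After event 1: A_seq=1114 A_ack=2140 B_seq=2140 B_ack=1114
After event 2: A_seq=1158 A_ack=2140 B_seq=2140 B_ack=1114
After event 3: A_seq=1193 A_ack=2140 B_seq=2140 B_ack=1114

1193 2140 2140 1114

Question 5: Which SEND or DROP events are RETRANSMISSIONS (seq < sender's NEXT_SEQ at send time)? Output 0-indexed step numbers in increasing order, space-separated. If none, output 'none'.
Answer: none

Derivation:
Step 0: SEND seq=1000 -> fresh
Step 1: SEND seq=2000 -> fresh
Step 2: DROP seq=1114 -> fresh
Step 3: SEND seq=1158 -> fresh
Step 4: SEND seq=2140 -> fresh
Step 5: SEND seq=1193 -> fresh
Step 6: SEND seq=2313 -> fresh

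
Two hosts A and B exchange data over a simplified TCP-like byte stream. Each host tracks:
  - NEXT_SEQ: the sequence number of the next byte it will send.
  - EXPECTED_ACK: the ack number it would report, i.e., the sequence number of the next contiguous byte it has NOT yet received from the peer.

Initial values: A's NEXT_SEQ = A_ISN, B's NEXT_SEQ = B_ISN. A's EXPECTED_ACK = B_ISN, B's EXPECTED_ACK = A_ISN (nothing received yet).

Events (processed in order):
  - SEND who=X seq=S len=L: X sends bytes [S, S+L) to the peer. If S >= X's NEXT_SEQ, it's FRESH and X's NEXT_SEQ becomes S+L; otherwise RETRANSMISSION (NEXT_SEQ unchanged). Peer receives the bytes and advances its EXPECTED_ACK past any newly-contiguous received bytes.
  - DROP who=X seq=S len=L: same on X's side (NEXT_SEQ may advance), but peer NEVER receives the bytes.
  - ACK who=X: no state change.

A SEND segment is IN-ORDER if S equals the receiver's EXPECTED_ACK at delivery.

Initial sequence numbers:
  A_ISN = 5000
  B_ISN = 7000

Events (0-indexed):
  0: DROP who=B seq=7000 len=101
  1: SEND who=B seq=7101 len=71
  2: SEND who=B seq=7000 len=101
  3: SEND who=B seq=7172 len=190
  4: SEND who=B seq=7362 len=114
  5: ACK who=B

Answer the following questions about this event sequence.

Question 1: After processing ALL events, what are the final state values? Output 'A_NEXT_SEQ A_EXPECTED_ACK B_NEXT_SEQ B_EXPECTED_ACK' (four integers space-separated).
After event 0: A_seq=5000 A_ack=7000 B_seq=7101 B_ack=5000
After event 1: A_seq=5000 A_ack=7000 B_seq=7172 B_ack=5000
After event 2: A_seq=5000 A_ack=7172 B_seq=7172 B_ack=5000
After event 3: A_seq=5000 A_ack=7362 B_seq=7362 B_ack=5000
After event 4: A_seq=5000 A_ack=7476 B_seq=7476 B_ack=5000
After event 5: A_seq=5000 A_ack=7476 B_seq=7476 B_ack=5000

Answer: 5000 7476 7476 5000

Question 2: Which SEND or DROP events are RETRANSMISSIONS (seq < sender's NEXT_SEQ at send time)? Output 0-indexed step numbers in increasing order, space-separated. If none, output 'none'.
Step 0: DROP seq=7000 -> fresh
Step 1: SEND seq=7101 -> fresh
Step 2: SEND seq=7000 -> retransmit
Step 3: SEND seq=7172 -> fresh
Step 4: SEND seq=7362 -> fresh

Answer: 2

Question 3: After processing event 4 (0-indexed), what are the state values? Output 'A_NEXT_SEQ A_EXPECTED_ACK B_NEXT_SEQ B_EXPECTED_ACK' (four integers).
After event 0: A_seq=5000 A_ack=7000 B_seq=7101 B_ack=5000
After event 1: A_seq=5000 A_ack=7000 B_seq=7172 B_ack=5000
After event 2: A_seq=5000 A_ack=7172 B_seq=7172 B_ack=5000
After event 3: A_seq=5000 A_ack=7362 B_seq=7362 B_ack=5000
After event 4: A_seq=5000 A_ack=7476 B_seq=7476 B_ack=5000

5000 7476 7476 5000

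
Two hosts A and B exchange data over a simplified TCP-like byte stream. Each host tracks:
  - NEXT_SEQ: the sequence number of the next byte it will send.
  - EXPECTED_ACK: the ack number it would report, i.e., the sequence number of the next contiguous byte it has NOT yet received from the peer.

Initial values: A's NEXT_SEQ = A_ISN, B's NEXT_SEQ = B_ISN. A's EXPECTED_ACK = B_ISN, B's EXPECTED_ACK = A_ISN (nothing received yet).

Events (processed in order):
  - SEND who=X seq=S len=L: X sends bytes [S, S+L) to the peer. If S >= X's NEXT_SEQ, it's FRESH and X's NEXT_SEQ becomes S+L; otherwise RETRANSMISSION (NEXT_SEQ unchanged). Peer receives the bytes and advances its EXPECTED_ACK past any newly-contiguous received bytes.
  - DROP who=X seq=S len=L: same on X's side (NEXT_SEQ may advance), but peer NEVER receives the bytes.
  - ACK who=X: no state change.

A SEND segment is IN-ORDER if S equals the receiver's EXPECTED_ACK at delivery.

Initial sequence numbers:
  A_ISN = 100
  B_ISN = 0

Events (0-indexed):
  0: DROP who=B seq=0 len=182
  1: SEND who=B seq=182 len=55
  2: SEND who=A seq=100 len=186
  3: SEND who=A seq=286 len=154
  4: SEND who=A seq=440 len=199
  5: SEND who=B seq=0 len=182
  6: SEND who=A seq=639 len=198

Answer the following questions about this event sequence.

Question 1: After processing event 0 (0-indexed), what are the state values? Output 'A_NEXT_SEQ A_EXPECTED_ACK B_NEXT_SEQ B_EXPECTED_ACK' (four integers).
After event 0: A_seq=100 A_ack=0 B_seq=182 B_ack=100

100 0 182 100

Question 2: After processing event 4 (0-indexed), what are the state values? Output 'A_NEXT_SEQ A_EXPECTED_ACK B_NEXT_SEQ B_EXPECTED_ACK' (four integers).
After event 0: A_seq=100 A_ack=0 B_seq=182 B_ack=100
After event 1: A_seq=100 A_ack=0 B_seq=237 B_ack=100
After event 2: A_seq=286 A_ack=0 B_seq=237 B_ack=286
After event 3: A_seq=440 A_ack=0 B_seq=237 B_ack=440
After event 4: A_seq=639 A_ack=0 B_seq=237 B_ack=639

639 0 237 639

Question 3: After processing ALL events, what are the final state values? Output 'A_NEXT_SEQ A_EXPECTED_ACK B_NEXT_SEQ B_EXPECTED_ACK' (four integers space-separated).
After event 0: A_seq=100 A_ack=0 B_seq=182 B_ack=100
After event 1: A_seq=100 A_ack=0 B_seq=237 B_ack=100
After event 2: A_seq=286 A_ack=0 B_seq=237 B_ack=286
After event 3: A_seq=440 A_ack=0 B_seq=237 B_ack=440
After event 4: A_seq=639 A_ack=0 B_seq=237 B_ack=639
After event 5: A_seq=639 A_ack=237 B_seq=237 B_ack=639
After event 6: A_seq=837 A_ack=237 B_seq=237 B_ack=837

Answer: 837 237 237 837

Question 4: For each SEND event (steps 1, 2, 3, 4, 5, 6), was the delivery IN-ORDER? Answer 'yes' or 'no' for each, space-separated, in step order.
Step 1: SEND seq=182 -> out-of-order
Step 2: SEND seq=100 -> in-order
Step 3: SEND seq=286 -> in-order
Step 4: SEND seq=440 -> in-order
Step 5: SEND seq=0 -> in-order
Step 6: SEND seq=639 -> in-order

Answer: no yes yes yes yes yes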